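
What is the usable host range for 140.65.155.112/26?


Network: 140.65.155.64
Broadcast: 140.65.155.127
First usable = network + 1
Last usable = broadcast - 1
Range: 140.65.155.65 to 140.65.155.126


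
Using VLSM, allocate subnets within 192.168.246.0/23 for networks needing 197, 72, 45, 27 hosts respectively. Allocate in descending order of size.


197 hosts -> /24 (254 usable): 192.168.246.0/24
72 hosts -> /25 (126 usable): 192.168.247.0/25
45 hosts -> /26 (62 usable): 192.168.247.128/26
27 hosts -> /27 (30 usable): 192.168.247.192/27
Allocation: 192.168.246.0/24 (197 hosts, 254 usable); 192.168.247.0/25 (72 hosts, 126 usable); 192.168.247.128/26 (45 hosts, 62 usable); 192.168.247.192/27 (27 hosts, 30 usable)


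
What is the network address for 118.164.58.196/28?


IP:   01110110.10100100.00111010.11000100
Mask: 11111111.11111111.11111111.11110000
AND operation:
Net:  01110110.10100100.00111010.11000000
Network: 118.164.58.192/28


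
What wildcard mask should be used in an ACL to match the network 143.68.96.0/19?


Subnet mask: 255.255.224.0
Wildcard = 255.255.255.255 - subnet mask
255 - 255 = 0
255 - 255 = 0
255 - 224 = 31
255 - 0 = 255
Wildcard: 0.0.31.255


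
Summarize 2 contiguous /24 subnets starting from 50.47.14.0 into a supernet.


Original prefix: /24
Number of subnets: 2 = 2^1
New prefix = 24 - 1 = 23
Supernet: 50.47.14.0/23


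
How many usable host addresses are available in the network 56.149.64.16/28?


Host bits = 32 - 28 = 4
Total addresses = 2^4 = 16
Usable = total - 2 (network and broadcast)
Usable hosts: 14


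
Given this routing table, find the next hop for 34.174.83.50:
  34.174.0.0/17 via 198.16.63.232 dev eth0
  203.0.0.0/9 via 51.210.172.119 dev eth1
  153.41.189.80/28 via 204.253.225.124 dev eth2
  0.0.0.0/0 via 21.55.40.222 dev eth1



Longest prefix match for 34.174.83.50:
  /17 34.174.0.0: MATCH
  /9 203.0.0.0: no
  /28 153.41.189.80: no
  /0 0.0.0.0: MATCH
Selected: next-hop 198.16.63.232 via eth0 (matched /17)


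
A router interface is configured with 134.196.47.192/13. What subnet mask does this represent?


/13 means 13 network bits, 19 host bits
Binary: 11111111111110000000000000000000
Mask: 255.248.0.0


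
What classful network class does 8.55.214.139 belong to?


First octet: 8
Binary: 00001000
0xxxxxxx -> Class A (1-126)
Class A, default mask 255.0.0.0 (/8)


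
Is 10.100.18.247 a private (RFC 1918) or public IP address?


RFC 1918 private ranges:
  10.0.0.0/8 (10.0.0.0 - 10.255.255.255)
  172.16.0.0/12 (172.16.0.0 - 172.31.255.255)
  192.168.0.0/16 (192.168.0.0 - 192.168.255.255)
Private (in 10.0.0.0/8)


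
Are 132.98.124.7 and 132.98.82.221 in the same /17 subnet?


Mask: 255.255.128.0
132.98.124.7 AND mask = 132.98.0.0
132.98.82.221 AND mask = 132.98.0.0
Yes, same subnet (132.98.0.0)


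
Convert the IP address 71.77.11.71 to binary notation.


71 = 01000111
77 = 01001101
11 = 00001011
71 = 01000111
Binary: 01000111.01001101.00001011.01000111


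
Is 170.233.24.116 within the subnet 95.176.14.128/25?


Subnet network: 95.176.14.128
Test IP AND mask: 170.233.24.0
No, 170.233.24.116 is not in 95.176.14.128/25


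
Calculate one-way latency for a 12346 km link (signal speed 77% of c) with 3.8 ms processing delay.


Speed = 0.77 * 3e5 km/s = 231000 km/s
Propagation delay = 12346 / 231000 = 0.0534 s = 53.4459 ms
Processing delay = 3.8 ms
Total one-way latency = 57.2459 ms


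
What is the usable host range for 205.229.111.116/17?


Network: 205.229.0.0
Broadcast: 205.229.127.255
First usable = network + 1
Last usable = broadcast - 1
Range: 205.229.0.1 to 205.229.127.254


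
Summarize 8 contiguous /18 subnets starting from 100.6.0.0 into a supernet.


Original prefix: /18
Number of subnets: 8 = 2^3
New prefix = 18 - 3 = 15
Supernet: 100.6.0.0/15


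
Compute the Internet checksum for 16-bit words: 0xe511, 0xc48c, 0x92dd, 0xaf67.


Sum all words (with carry folding):
+ 0xe511 = 0xe511
+ 0xc48c = 0xa99e
+ 0x92dd = 0x3c7c
+ 0xaf67 = 0xebe3
One's complement: ~0xebe3
Checksum = 0x141c


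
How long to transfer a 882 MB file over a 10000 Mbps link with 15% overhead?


Effective throughput = 10000 * (1 - 15/100) = 8500 Mbps
File size in Mb = 882 * 8 = 7056 Mb
Time = 7056 / 8500
Time = 0.8301 seconds


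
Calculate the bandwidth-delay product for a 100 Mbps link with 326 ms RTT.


BDP = bandwidth * RTT
= 100 Mbps * 326 ms
= 100 * 1e6 * 326 / 1000 bits
= 32600000 bits
= 4075000 bytes
= 3979.4922 KB
BDP = 32600000 bits (4075000 bytes)


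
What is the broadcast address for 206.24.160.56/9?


Network: 206.0.0.0/9
Host bits = 23
Set all host bits to 1:
Broadcast: 206.127.255.255


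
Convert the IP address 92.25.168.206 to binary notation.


92 = 01011100
25 = 00011001
168 = 10101000
206 = 11001110
Binary: 01011100.00011001.10101000.11001110


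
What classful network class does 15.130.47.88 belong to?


First octet: 15
Binary: 00001111
0xxxxxxx -> Class A (1-126)
Class A, default mask 255.0.0.0 (/8)


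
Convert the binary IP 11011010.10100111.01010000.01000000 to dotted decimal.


11011010 = 218
10100111 = 167
01010000 = 80
01000000 = 64
IP: 218.167.80.64


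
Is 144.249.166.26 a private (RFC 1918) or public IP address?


RFC 1918 private ranges:
  10.0.0.0/8 (10.0.0.0 - 10.255.255.255)
  172.16.0.0/12 (172.16.0.0 - 172.31.255.255)
  192.168.0.0/16 (192.168.0.0 - 192.168.255.255)
Public (not in any RFC 1918 range)


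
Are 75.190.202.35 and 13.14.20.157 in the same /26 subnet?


Mask: 255.255.255.192
75.190.202.35 AND mask = 75.190.202.0
13.14.20.157 AND mask = 13.14.20.128
No, different subnets (75.190.202.0 vs 13.14.20.128)


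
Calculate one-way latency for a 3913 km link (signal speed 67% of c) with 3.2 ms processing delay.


Speed = 0.67 * 3e5 km/s = 201000 km/s
Propagation delay = 3913 / 201000 = 0.0195 s = 19.4677 ms
Processing delay = 3.2 ms
Total one-way latency = 22.6677 ms


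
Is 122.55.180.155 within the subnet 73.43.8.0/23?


Subnet network: 73.43.8.0
Test IP AND mask: 122.55.180.0
No, 122.55.180.155 is not in 73.43.8.0/23


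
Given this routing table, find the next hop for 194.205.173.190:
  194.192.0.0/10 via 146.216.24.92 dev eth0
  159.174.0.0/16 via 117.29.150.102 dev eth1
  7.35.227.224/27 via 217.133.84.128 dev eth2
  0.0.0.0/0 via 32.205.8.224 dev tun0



Longest prefix match for 194.205.173.190:
  /10 194.192.0.0: MATCH
  /16 159.174.0.0: no
  /27 7.35.227.224: no
  /0 0.0.0.0: MATCH
Selected: next-hop 146.216.24.92 via eth0 (matched /10)


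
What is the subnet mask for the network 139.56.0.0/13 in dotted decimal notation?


/13 means 13 network bits, 19 host bits
Binary: 11111111111110000000000000000000
Mask: 255.248.0.0


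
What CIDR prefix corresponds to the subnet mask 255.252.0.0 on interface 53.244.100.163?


Binary: 11111111.11111100.00000000.00000000
Count leading 1s
Prefix: /14


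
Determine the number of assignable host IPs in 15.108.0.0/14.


Host bits = 32 - 14 = 18
Total addresses = 2^18 = 262144
Usable = total - 2 (network and broadcast)
Usable hosts: 262142


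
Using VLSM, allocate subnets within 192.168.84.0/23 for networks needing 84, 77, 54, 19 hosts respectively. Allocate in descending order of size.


84 hosts -> /25 (126 usable): 192.168.84.0/25
77 hosts -> /25 (126 usable): 192.168.84.128/25
54 hosts -> /26 (62 usable): 192.168.85.0/26
19 hosts -> /27 (30 usable): 192.168.85.64/27
Allocation: 192.168.84.0/25 (84 hosts, 126 usable); 192.168.84.128/25 (77 hosts, 126 usable); 192.168.85.0/26 (54 hosts, 62 usable); 192.168.85.64/27 (19 hosts, 30 usable)


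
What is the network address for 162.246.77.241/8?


IP:   10100010.11110110.01001101.11110001
Mask: 11111111.00000000.00000000.00000000
AND operation:
Net:  10100010.00000000.00000000.00000000
Network: 162.0.0.0/8


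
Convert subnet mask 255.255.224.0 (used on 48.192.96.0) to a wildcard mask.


Subnet mask: 255.255.224.0
Wildcard = 255.255.255.255 - subnet mask
255 - 255 = 0
255 - 255 = 0
255 - 224 = 31
255 - 0 = 255
Wildcard: 0.0.31.255


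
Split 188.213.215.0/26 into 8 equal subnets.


New prefix = 26 + 3 = 29
Each subnet has 8 addresses
  188.213.215.0/29
  188.213.215.8/29
  188.213.215.16/29
  188.213.215.24/29
  188.213.215.32/29
  188.213.215.40/29
  188.213.215.48/29
  188.213.215.56/29
Subnets: 188.213.215.0/29, 188.213.215.8/29, 188.213.215.16/29, 188.213.215.24/29, 188.213.215.32/29, 188.213.215.40/29, 188.213.215.48/29, 188.213.215.56/29


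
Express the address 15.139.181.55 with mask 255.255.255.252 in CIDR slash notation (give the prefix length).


Binary: 11111111.11111111.11111111.11111100
Count leading 1s
Prefix: /30


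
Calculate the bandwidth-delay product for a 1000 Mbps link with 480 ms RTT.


BDP = bandwidth * RTT
= 1000 Mbps * 480 ms
= 1000 * 1e6 * 480 / 1000 bits
= 480000000 bits
= 60000000 bytes
= 58593.75 KB
BDP = 480000000 bits (60000000 bytes)


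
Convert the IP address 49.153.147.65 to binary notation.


49 = 00110001
153 = 10011001
147 = 10010011
65 = 01000001
Binary: 00110001.10011001.10010011.01000001


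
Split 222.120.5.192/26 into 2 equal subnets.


New prefix = 26 + 1 = 27
Each subnet has 32 addresses
  222.120.5.192/27
  222.120.5.224/27
Subnets: 222.120.5.192/27, 222.120.5.224/27


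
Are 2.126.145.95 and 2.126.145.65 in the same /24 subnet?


Mask: 255.255.255.0
2.126.145.95 AND mask = 2.126.145.0
2.126.145.65 AND mask = 2.126.145.0
Yes, same subnet (2.126.145.0)


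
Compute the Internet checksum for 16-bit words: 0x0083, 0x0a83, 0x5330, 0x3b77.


Sum all words (with carry folding):
+ 0x0083 = 0x0083
+ 0x0a83 = 0x0b06
+ 0x5330 = 0x5e36
+ 0x3b77 = 0x99ad
One's complement: ~0x99ad
Checksum = 0x6652


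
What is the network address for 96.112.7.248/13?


IP:   01100000.01110000.00000111.11111000
Mask: 11111111.11111000.00000000.00000000
AND operation:
Net:  01100000.01110000.00000000.00000000
Network: 96.112.0.0/13


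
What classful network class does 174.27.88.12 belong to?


First octet: 174
Binary: 10101110
10xxxxxx -> Class B (128-191)
Class B, default mask 255.255.0.0 (/16)


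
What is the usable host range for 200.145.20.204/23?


Network: 200.145.20.0
Broadcast: 200.145.21.255
First usable = network + 1
Last usable = broadcast - 1
Range: 200.145.20.1 to 200.145.21.254


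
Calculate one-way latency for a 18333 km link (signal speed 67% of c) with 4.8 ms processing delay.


Speed = 0.67 * 3e5 km/s = 201000 km/s
Propagation delay = 18333 / 201000 = 0.0912 s = 91.209 ms
Processing delay = 4.8 ms
Total one-way latency = 96.009 ms


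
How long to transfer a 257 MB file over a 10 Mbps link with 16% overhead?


Effective throughput = 10 * (1 - 16/100) = 8.4 Mbps
File size in Mb = 257 * 8 = 2056 Mb
Time = 2056 / 8.4
Time = 244.7619 seconds


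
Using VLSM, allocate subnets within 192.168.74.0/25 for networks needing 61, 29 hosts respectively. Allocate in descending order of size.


61 hosts -> /26 (62 usable): 192.168.74.0/26
29 hosts -> /27 (30 usable): 192.168.74.64/27
Allocation: 192.168.74.0/26 (61 hosts, 62 usable); 192.168.74.64/27 (29 hosts, 30 usable)


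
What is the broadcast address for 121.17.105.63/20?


Network: 121.17.96.0/20
Host bits = 12
Set all host bits to 1:
Broadcast: 121.17.111.255


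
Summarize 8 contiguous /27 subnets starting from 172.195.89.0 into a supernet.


Original prefix: /27
Number of subnets: 8 = 2^3
New prefix = 27 - 3 = 24
Supernet: 172.195.89.0/24


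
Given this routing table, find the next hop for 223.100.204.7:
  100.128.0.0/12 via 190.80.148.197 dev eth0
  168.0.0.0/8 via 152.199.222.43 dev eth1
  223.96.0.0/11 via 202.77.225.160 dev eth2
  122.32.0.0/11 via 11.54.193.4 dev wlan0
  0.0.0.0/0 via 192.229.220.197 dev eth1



Longest prefix match for 223.100.204.7:
  /12 100.128.0.0: no
  /8 168.0.0.0: no
  /11 223.96.0.0: MATCH
  /11 122.32.0.0: no
  /0 0.0.0.0: MATCH
Selected: next-hop 202.77.225.160 via eth2 (matched /11)


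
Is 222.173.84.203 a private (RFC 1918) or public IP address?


RFC 1918 private ranges:
  10.0.0.0/8 (10.0.0.0 - 10.255.255.255)
  172.16.0.0/12 (172.16.0.0 - 172.31.255.255)
  192.168.0.0/16 (192.168.0.0 - 192.168.255.255)
Public (not in any RFC 1918 range)


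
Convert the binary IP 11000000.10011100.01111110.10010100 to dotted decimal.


11000000 = 192
10011100 = 156
01111110 = 126
10010100 = 148
IP: 192.156.126.148


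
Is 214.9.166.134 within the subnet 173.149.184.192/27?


Subnet network: 173.149.184.192
Test IP AND mask: 214.9.166.128
No, 214.9.166.134 is not in 173.149.184.192/27


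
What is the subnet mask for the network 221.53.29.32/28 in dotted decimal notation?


/28 means 28 network bits, 4 host bits
Binary: 11111111111111111111111111110000
Mask: 255.255.255.240


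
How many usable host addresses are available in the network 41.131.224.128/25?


Host bits = 32 - 25 = 7
Total addresses = 2^7 = 128
Usable = total - 2 (network and broadcast)
Usable hosts: 126


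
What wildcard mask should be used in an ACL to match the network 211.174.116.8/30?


Subnet mask: 255.255.255.252
Wildcard = 255.255.255.255 - subnet mask
255 - 255 = 0
255 - 255 = 0
255 - 255 = 0
255 - 252 = 3
Wildcard: 0.0.0.3


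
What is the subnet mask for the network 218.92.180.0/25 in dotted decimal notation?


/25 means 25 network bits, 7 host bits
Binary: 11111111111111111111111110000000
Mask: 255.255.255.128


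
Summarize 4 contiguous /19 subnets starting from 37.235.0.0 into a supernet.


Original prefix: /19
Number of subnets: 4 = 2^2
New prefix = 19 - 2 = 17
Supernet: 37.235.0.0/17


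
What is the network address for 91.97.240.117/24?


IP:   01011011.01100001.11110000.01110101
Mask: 11111111.11111111.11111111.00000000
AND operation:
Net:  01011011.01100001.11110000.00000000
Network: 91.97.240.0/24


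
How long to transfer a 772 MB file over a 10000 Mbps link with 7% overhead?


Effective throughput = 10000 * (1 - 7/100) = 9300 Mbps
File size in Mb = 772 * 8 = 6176 Mb
Time = 6176 / 9300
Time = 0.6641 seconds


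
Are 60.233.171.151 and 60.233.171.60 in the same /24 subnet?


Mask: 255.255.255.0
60.233.171.151 AND mask = 60.233.171.0
60.233.171.60 AND mask = 60.233.171.0
Yes, same subnet (60.233.171.0)


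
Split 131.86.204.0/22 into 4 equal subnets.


New prefix = 22 + 2 = 24
Each subnet has 256 addresses
  131.86.204.0/24
  131.86.205.0/24
  131.86.206.0/24
  131.86.207.0/24
Subnets: 131.86.204.0/24, 131.86.205.0/24, 131.86.206.0/24, 131.86.207.0/24


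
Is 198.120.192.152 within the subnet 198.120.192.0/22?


Subnet network: 198.120.192.0
Test IP AND mask: 198.120.192.0
Yes, 198.120.192.152 is in 198.120.192.0/22


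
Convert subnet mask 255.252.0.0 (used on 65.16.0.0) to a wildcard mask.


Subnet mask: 255.252.0.0
Wildcard = 255.255.255.255 - subnet mask
255 - 255 = 0
255 - 252 = 3
255 - 0 = 255
255 - 0 = 255
Wildcard: 0.3.255.255


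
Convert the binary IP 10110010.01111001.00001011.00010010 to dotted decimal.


10110010 = 178
01111001 = 121
00001011 = 11
00010010 = 18
IP: 178.121.11.18


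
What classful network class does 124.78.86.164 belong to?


First octet: 124
Binary: 01111100
0xxxxxxx -> Class A (1-126)
Class A, default mask 255.0.0.0 (/8)


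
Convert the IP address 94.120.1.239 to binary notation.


94 = 01011110
120 = 01111000
1 = 00000001
239 = 11101111
Binary: 01011110.01111000.00000001.11101111


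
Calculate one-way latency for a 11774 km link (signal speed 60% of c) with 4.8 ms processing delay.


Speed = 0.6 * 3e5 km/s = 180000 km/s
Propagation delay = 11774 / 180000 = 0.0654 s = 65.4111 ms
Processing delay = 4.8 ms
Total one-way latency = 70.2111 ms


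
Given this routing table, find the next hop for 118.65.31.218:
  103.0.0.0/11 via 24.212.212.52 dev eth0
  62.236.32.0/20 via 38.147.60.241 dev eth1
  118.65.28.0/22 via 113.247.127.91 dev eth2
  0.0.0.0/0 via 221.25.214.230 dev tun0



Longest prefix match for 118.65.31.218:
  /11 103.0.0.0: no
  /20 62.236.32.0: no
  /22 118.65.28.0: MATCH
  /0 0.0.0.0: MATCH
Selected: next-hop 113.247.127.91 via eth2 (matched /22)


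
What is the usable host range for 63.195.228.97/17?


Network: 63.195.128.0
Broadcast: 63.195.255.255
First usable = network + 1
Last usable = broadcast - 1
Range: 63.195.128.1 to 63.195.255.254


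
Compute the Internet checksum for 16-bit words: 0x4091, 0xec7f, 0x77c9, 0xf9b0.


Sum all words (with carry folding):
+ 0x4091 = 0x4091
+ 0xec7f = 0x2d11
+ 0x77c9 = 0xa4da
+ 0xf9b0 = 0x9e8b
One's complement: ~0x9e8b
Checksum = 0x6174


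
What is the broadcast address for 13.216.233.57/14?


Network: 13.216.0.0/14
Host bits = 18
Set all host bits to 1:
Broadcast: 13.219.255.255


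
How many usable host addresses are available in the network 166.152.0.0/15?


Host bits = 32 - 15 = 17
Total addresses = 2^17 = 131072
Usable = total - 2 (network and broadcast)
Usable hosts: 131070


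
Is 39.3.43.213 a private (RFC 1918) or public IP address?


RFC 1918 private ranges:
  10.0.0.0/8 (10.0.0.0 - 10.255.255.255)
  172.16.0.0/12 (172.16.0.0 - 172.31.255.255)
  192.168.0.0/16 (192.168.0.0 - 192.168.255.255)
Public (not in any RFC 1918 range)


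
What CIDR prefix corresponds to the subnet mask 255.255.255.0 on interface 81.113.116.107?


Binary: 11111111.11111111.11111111.00000000
Count leading 1s
Prefix: /24


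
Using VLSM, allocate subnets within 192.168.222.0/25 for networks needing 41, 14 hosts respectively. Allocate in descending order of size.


41 hosts -> /26 (62 usable): 192.168.222.0/26
14 hosts -> /28 (14 usable): 192.168.222.64/28
Allocation: 192.168.222.0/26 (41 hosts, 62 usable); 192.168.222.64/28 (14 hosts, 14 usable)


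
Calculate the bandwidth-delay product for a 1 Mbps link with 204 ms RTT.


BDP = bandwidth * RTT
= 1 Mbps * 204 ms
= 1 * 1e6 * 204 / 1000 bits
= 204000 bits
= 25500 bytes
= 24.9023 KB
BDP = 204000 bits (25500 bytes)


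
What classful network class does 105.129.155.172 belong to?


First octet: 105
Binary: 01101001
0xxxxxxx -> Class A (1-126)
Class A, default mask 255.0.0.0 (/8)


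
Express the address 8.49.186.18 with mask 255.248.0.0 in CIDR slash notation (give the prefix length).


Binary: 11111111.11111000.00000000.00000000
Count leading 1s
Prefix: /13


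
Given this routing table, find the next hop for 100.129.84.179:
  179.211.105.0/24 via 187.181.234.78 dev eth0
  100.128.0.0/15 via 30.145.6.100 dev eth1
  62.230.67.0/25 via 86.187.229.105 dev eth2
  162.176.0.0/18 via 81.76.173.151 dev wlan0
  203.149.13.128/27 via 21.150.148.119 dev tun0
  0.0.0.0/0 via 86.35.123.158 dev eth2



Longest prefix match for 100.129.84.179:
  /24 179.211.105.0: no
  /15 100.128.0.0: MATCH
  /25 62.230.67.0: no
  /18 162.176.0.0: no
  /27 203.149.13.128: no
  /0 0.0.0.0: MATCH
Selected: next-hop 30.145.6.100 via eth1 (matched /15)


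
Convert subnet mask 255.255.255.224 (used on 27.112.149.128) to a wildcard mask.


Subnet mask: 255.255.255.224
Wildcard = 255.255.255.255 - subnet mask
255 - 255 = 0
255 - 255 = 0
255 - 255 = 0
255 - 224 = 31
Wildcard: 0.0.0.31


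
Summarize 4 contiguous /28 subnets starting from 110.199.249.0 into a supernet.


Original prefix: /28
Number of subnets: 4 = 2^2
New prefix = 28 - 2 = 26
Supernet: 110.199.249.0/26


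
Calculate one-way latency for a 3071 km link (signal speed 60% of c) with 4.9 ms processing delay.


Speed = 0.6 * 3e5 km/s = 180000 km/s
Propagation delay = 3071 / 180000 = 0.0171 s = 17.0611 ms
Processing delay = 4.9 ms
Total one-way latency = 21.9611 ms


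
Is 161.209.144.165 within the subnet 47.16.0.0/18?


Subnet network: 47.16.0.0
Test IP AND mask: 161.209.128.0
No, 161.209.144.165 is not in 47.16.0.0/18


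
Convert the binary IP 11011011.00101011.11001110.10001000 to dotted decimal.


11011011 = 219
00101011 = 43
11001110 = 206
10001000 = 136
IP: 219.43.206.136


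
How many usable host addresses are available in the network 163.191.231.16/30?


Host bits = 32 - 30 = 2
Total addresses = 2^2 = 4
Usable = total - 2 (network and broadcast)
Usable hosts: 2


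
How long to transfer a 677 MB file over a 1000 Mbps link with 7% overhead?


Effective throughput = 1000 * (1 - 7/100) = 930.0 Mbps
File size in Mb = 677 * 8 = 5416 Mb
Time = 5416 / 930.0
Time = 5.8237 seconds


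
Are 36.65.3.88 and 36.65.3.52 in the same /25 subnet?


Mask: 255.255.255.128
36.65.3.88 AND mask = 36.65.3.0
36.65.3.52 AND mask = 36.65.3.0
Yes, same subnet (36.65.3.0)


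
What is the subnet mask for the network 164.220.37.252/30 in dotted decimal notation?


/30 means 30 network bits, 2 host bits
Binary: 11111111111111111111111111111100
Mask: 255.255.255.252


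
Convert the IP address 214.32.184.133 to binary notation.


214 = 11010110
32 = 00100000
184 = 10111000
133 = 10000101
Binary: 11010110.00100000.10111000.10000101


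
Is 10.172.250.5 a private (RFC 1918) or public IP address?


RFC 1918 private ranges:
  10.0.0.0/8 (10.0.0.0 - 10.255.255.255)
  172.16.0.0/12 (172.16.0.0 - 172.31.255.255)
  192.168.0.0/16 (192.168.0.0 - 192.168.255.255)
Private (in 10.0.0.0/8)


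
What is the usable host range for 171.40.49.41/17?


Network: 171.40.0.0
Broadcast: 171.40.127.255
First usable = network + 1
Last usable = broadcast - 1
Range: 171.40.0.1 to 171.40.127.254


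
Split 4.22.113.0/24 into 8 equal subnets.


New prefix = 24 + 3 = 27
Each subnet has 32 addresses
  4.22.113.0/27
  4.22.113.32/27
  4.22.113.64/27
  4.22.113.96/27
  4.22.113.128/27
  4.22.113.160/27
  4.22.113.192/27
  4.22.113.224/27
Subnets: 4.22.113.0/27, 4.22.113.32/27, 4.22.113.64/27, 4.22.113.96/27, 4.22.113.128/27, 4.22.113.160/27, 4.22.113.192/27, 4.22.113.224/27


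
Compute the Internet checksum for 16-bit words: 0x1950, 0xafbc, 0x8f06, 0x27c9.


Sum all words (with carry folding):
+ 0x1950 = 0x1950
+ 0xafbc = 0xc90c
+ 0x8f06 = 0x5813
+ 0x27c9 = 0x7fdc
One's complement: ~0x7fdc
Checksum = 0x8023


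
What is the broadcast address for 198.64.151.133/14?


Network: 198.64.0.0/14
Host bits = 18
Set all host bits to 1:
Broadcast: 198.67.255.255


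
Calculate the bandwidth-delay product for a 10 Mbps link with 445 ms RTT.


BDP = bandwidth * RTT
= 10 Mbps * 445 ms
= 10 * 1e6 * 445 / 1000 bits
= 4450000 bits
= 556250 bytes
= 543.2129 KB
BDP = 4450000 bits (556250 bytes)


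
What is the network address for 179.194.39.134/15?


IP:   10110011.11000010.00100111.10000110
Mask: 11111111.11111110.00000000.00000000
AND operation:
Net:  10110011.11000010.00000000.00000000
Network: 179.194.0.0/15


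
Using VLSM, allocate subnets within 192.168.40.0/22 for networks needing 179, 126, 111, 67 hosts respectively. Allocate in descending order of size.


179 hosts -> /24 (254 usable): 192.168.40.0/24
126 hosts -> /25 (126 usable): 192.168.41.0/25
111 hosts -> /25 (126 usable): 192.168.41.128/25
67 hosts -> /25 (126 usable): 192.168.42.0/25
Allocation: 192.168.40.0/24 (179 hosts, 254 usable); 192.168.41.0/25 (126 hosts, 126 usable); 192.168.41.128/25 (111 hosts, 126 usable); 192.168.42.0/25 (67 hosts, 126 usable)


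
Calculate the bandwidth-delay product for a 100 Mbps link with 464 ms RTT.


BDP = bandwidth * RTT
= 100 Mbps * 464 ms
= 100 * 1e6 * 464 / 1000 bits
= 46400000 bits
= 5800000 bytes
= 5664.0625 KB
BDP = 46400000 bits (5800000 bytes)


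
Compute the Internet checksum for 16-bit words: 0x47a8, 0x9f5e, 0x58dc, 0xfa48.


Sum all words (with carry folding):
+ 0x47a8 = 0x47a8
+ 0x9f5e = 0xe706
+ 0x58dc = 0x3fe3
+ 0xfa48 = 0x3a2c
One's complement: ~0x3a2c
Checksum = 0xc5d3


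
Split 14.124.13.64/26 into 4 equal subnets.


New prefix = 26 + 2 = 28
Each subnet has 16 addresses
  14.124.13.64/28
  14.124.13.80/28
  14.124.13.96/28
  14.124.13.112/28
Subnets: 14.124.13.64/28, 14.124.13.80/28, 14.124.13.96/28, 14.124.13.112/28


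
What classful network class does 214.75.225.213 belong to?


First octet: 214
Binary: 11010110
110xxxxx -> Class C (192-223)
Class C, default mask 255.255.255.0 (/24)


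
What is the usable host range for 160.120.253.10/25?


Network: 160.120.253.0
Broadcast: 160.120.253.127
First usable = network + 1
Last usable = broadcast - 1
Range: 160.120.253.1 to 160.120.253.126


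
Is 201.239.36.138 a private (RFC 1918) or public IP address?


RFC 1918 private ranges:
  10.0.0.0/8 (10.0.0.0 - 10.255.255.255)
  172.16.0.0/12 (172.16.0.0 - 172.31.255.255)
  192.168.0.0/16 (192.168.0.0 - 192.168.255.255)
Public (not in any RFC 1918 range)


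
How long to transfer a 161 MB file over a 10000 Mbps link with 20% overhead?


Effective throughput = 10000 * (1 - 20/100) = 8000 Mbps
File size in Mb = 161 * 8 = 1288 Mb
Time = 1288 / 8000
Time = 0.161 seconds


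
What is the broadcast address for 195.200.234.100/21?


Network: 195.200.232.0/21
Host bits = 11
Set all host bits to 1:
Broadcast: 195.200.239.255


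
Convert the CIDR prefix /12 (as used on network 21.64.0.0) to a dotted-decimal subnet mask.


/12 means 12 network bits, 20 host bits
Binary: 11111111111100000000000000000000
Mask: 255.240.0.0


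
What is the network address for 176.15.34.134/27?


IP:   10110000.00001111.00100010.10000110
Mask: 11111111.11111111.11111111.11100000
AND operation:
Net:  10110000.00001111.00100010.10000000
Network: 176.15.34.128/27


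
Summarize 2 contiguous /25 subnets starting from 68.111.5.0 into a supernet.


Original prefix: /25
Number of subnets: 2 = 2^1
New prefix = 25 - 1 = 24
Supernet: 68.111.5.0/24


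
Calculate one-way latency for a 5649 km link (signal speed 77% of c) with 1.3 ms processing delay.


Speed = 0.77 * 3e5 km/s = 231000 km/s
Propagation delay = 5649 / 231000 = 0.0245 s = 24.4545 ms
Processing delay = 1.3 ms
Total one-way latency = 25.7545 ms


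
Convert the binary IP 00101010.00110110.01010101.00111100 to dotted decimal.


00101010 = 42
00110110 = 54
01010101 = 85
00111100 = 60
IP: 42.54.85.60


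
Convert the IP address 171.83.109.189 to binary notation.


171 = 10101011
83 = 01010011
109 = 01101101
189 = 10111101
Binary: 10101011.01010011.01101101.10111101


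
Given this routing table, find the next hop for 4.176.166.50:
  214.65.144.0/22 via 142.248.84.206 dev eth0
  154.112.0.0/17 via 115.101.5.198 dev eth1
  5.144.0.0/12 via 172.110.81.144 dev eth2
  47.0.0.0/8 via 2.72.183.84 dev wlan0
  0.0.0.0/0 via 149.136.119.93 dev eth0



Longest prefix match for 4.176.166.50:
  /22 214.65.144.0: no
  /17 154.112.0.0: no
  /12 5.144.0.0: no
  /8 47.0.0.0: no
  /0 0.0.0.0: MATCH
Selected: next-hop 149.136.119.93 via eth0 (matched /0)


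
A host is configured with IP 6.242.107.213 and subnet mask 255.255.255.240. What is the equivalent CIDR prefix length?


Binary: 11111111.11111111.11111111.11110000
Count leading 1s
Prefix: /28


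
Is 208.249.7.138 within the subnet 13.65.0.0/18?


Subnet network: 13.65.0.0
Test IP AND mask: 208.249.0.0
No, 208.249.7.138 is not in 13.65.0.0/18


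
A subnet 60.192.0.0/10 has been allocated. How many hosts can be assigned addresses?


Host bits = 32 - 10 = 22
Total addresses = 2^22 = 4194304
Usable = total - 2 (network and broadcast)
Usable hosts: 4194302


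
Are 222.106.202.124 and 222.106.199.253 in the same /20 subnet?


Mask: 255.255.240.0
222.106.202.124 AND mask = 222.106.192.0
222.106.199.253 AND mask = 222.106.192.0
Yes, same subnet (222.106.192.0)


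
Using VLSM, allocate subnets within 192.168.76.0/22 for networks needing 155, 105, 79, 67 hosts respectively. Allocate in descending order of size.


155 hosts -> /24 (254 usable): 192.168.76.0/24
105 hosts -> /25 (126 usable): 192.168.77.0/25
79 hosts -> /25 (126 usable): 192.168.77.128/25
67 hosts -> /25 (126 usable): 192.168.78.0/25
Allocation: 192.168.76.0/24 (155 hosts, 254 usable); 192.168.77.0/25 (105 hosts, 126 usable); 192.168.77.128/25 (79 hosts, 126 usable); 192.168.78.0/25 (67 hosts, 126 usable)


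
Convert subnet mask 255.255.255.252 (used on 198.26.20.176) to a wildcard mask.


Subnet mask: 255.255.255.252
Wildcard = 255.255.255.255 - subnet mask
255 - 255 = 0
255 - 255 = 0
255 - 255 = 0
255 - 252 = 3
Wildcard: 0.0.0.3


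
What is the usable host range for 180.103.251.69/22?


Network: 180.103.248.0
Broadcast: 180.103.251.255
First usable = network + 1
Last usable = broadcast - 1
Range: 180.103.248.1 to 180.103.251.254


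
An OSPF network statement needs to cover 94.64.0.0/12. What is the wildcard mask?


Subnet mask: 255.240.0.0
Wildcard = 255.255.255.255 - subnet mask
255 - 255 = 0
255 - 240 = 15
255 - 0 = 255
255 - 0 = 255
Wildcard: 0.15.255.255


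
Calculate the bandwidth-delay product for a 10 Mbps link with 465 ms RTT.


BDP = bandwidth * RTT
= 10 Mbps * 465 ms
= 10 * 1e6 * 465 / 1000 bits
= 4650000 bits
= 581250 bytes
= 567.627 KB
BDP = 4650000 bits (581250 bytes)


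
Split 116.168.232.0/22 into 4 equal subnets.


New prefix = 22 + 2 = 24
Each subnet has 256 addresses
  116.168.232.0/24
  116.168.233.0/24
  116.168.234.0/24
  116.168.235.0/24
Subnets: 116.168.232.0/24, 116.168.233.0/24, 116.168.234.0/24, 116.168.235.0/24


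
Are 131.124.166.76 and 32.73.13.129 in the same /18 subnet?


Mask: 255.255.192.0
131.124.166.76 AND mask = 131.124.128.0
32.73.13.129 AND mask = 32.73.0.0
No, different subnets (131.124.128.0 vs 32.73.0.0)


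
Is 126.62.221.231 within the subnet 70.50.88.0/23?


Subnet network: 70.50.88.0
Test IP AND mask: 126.62.220.0
No, 126.62.221.231 is not in 70.50.88.0/23


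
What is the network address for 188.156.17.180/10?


IP:   10111100.10011100.00010001.10110100
Mask: 11111111.11000000.00000000.00000000
AND operation:
Net:  10111100.10000000.00000000.00000000
Network: 188.128.0.0/10


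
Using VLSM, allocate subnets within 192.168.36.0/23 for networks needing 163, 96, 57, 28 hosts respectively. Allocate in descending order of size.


163 hosts -> /24 (254 usable): 192.168.36.0/24
96 hosts -> /25 (126 usable): 192.168.37.0/25
57 hosts -> /26 (62 usable): 192.168.37.128/26
28 hosts -> /27 (30 usable): 192.168.37.192/27
Allocation: 192.168.36.0/24 (163 hosts, 254 usable); 192.168.37.0/25 (96 hosts, 126 usable); 192.168.37.128/26 (57 hosts, 62 usable); 192.168.37.192/27 (28 hosts, 30 usable)


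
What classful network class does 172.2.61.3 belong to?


First octet: 172
Binary: 10101100
10xxxxxx -> Class B (128-191)
Class B, default mask 255.255.0.0 (/16)


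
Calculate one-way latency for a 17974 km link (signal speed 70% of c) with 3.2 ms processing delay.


Speed = 0.7 * 3e5 km/s = 210000 km/s
Propagation delay = 17974 / 210000 = 0.0856 s = 85.5905 ms
Processing delay = 3.2 ms
Total one-way latency = 88.7905 ms


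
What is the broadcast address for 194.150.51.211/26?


Network: 194.150.51.192/26
Host bits = 6
Set all host bits to 1:
Broadcast: 194.150.51.255


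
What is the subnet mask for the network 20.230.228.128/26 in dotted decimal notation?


/26 means 26 network bits, 6 host bits
Binary: 11111111111111111111111111000000
Mask: 255.255.255.192


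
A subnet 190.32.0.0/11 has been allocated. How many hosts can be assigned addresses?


Host bits = 32 - 11 = 21
Total addresses = 2^21 = 2097152
Usable = total - 2 (network and broadcast)
Usable hosts: 2097150


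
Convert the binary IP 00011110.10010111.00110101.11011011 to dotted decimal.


00011110 = 30
10010111 = 151
00110101 = 53
11011011 = 219
IP: 30.151.53.219


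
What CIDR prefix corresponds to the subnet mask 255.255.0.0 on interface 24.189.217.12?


Binary: 11111111.11111111.00000000.00000000
Count leading 1s
Prefix: /16


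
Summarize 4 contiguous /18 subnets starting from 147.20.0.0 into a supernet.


Original prefix: /18
Number of subnets: 4 = 2^2
New prefix = 18 - 2 = 16
Supernet: 147.20.0.0/16


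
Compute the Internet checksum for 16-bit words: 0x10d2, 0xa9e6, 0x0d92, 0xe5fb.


Sum all words (with carry folding):
+ 0x10d2 = 0x10d2
+ 0xa9e6 = 0xbab8
+ 0x0d92 = 0xc84a
+ 0xe5fb = 0xae46
One's complement: ~0xae46
Checksum = 0x51b9


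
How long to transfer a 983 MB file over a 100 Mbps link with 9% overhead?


Effective throughput = 100 * (1 - 9/100) = 91 Mbps
File size in Mb = 983 * 8 = 7864 Mb
Time = 7864 / 91
Time = 86.4176 seconds


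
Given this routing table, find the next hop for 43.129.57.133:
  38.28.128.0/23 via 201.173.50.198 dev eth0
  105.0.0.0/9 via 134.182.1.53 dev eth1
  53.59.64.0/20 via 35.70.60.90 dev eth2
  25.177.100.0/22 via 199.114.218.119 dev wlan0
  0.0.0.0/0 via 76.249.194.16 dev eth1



Longest prefix match for 43.129.57.133:
  /23 38.28.128.0: no
  /9 105.0.0.0: no
  /20 53.59.64.0: no
  /22 25.177.100.0: no
  /0 0.0.0.0: MATCH
Selected: next-hop 76.249.194.16 via eth1 (matched /0)


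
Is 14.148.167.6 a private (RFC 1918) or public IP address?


RFC 1918 private ranges:
  10.0.0.0/8 (10.0.0.0 - 10.255.255.255)
  172.16.0.0/12 (172.16.0.0 - 172.31.255.255)
  192.168.0.0/16 (192.168.0.0 - 192.168.255.255)
Public (not in any RFC 1918 range)


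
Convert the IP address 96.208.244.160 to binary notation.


96 = 01100000
208 = 11010000
244 = 11110100
160 = 10100000
Binary: 01100000.11010000.11110100.10100000


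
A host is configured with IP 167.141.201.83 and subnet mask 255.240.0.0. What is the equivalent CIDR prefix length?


Binary: 11111111.11110000.00000000.00000000
Count leading 1s
Prefix: /12


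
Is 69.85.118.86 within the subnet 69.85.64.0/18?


Subnet network: 69.85.64.0
Test IP AND mask: 69.85.64.0
Yes, 69.85.118.86 is in 69.85.64.0/18


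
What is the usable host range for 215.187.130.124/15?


Network: 215.186.0.0
Broadcast: 215.187.255.255
First usable = network + 1
Last usable = broadcast - 1
Range: 215.186.0.1 to 215.187.255.254


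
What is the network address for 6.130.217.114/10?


IP:   00000110.10000010.11011001.01110010
Mask: 11111111.11000000.00000000.00000000
AND operation:
Net:  00000110.10000000.00000000.00000000
Network: 6.128.0.0/10


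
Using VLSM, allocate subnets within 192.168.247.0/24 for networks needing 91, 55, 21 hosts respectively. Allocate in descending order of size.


91 hosts -> /25 (126 usable): 192.168.247.0/25
55 hosts -> /26 (62 usable): 192.168.247.128/26
21 hosts -> /27 (30 usable): 192.168.247.192/27
Allocation: 192.168.247.0/25 (91 hosts, 126 usable); 192.168.247.128/26 (55 hosts, 62 usable); 192.168.247.192/27 (21 hosts, 30 usable)


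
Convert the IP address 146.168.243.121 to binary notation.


146 = 10010010
168 = 10101000
243 = 11110011
121 = 01111001
Binary: 10010010.10101000.11110011.01111001


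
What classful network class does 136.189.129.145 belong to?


First octet: 136
Binary: 10001000
10xxxxxx -> Class B (128-191)
Class B, default mask 255.255.0.0 (/16)


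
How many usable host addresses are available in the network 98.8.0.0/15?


Host bits = 32 - 15 = 17
Total addresses = 2^17 = 131072
Usable = total - 2 (network and broadcast)
Usable hosts: 131070


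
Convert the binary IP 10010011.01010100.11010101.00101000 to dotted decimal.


10010011 = 147
01010100 = 84
11010101 = 213
00101000 = 40
IP: 147.84.213.40


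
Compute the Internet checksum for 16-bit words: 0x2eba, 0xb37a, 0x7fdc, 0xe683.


Sum all words (with carry folding):
+ 0x2eba = 0x2eba
+ 0xb37a = 0xe234
+ 0x7fdc = 0x6211
+ 0xe683 = 0x4895
One's complement: ~0x4895
Checksum = 0xb76a


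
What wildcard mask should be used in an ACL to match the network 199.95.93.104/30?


Subnet mask: 255.255.255.252
Wildcard = 255.255.255.255 - subnet mask
255 - 255 = 0
255 - 255 = 0
255 - 255 = 0
255 - 252 = 3
Wildcard: 0.0.0.3


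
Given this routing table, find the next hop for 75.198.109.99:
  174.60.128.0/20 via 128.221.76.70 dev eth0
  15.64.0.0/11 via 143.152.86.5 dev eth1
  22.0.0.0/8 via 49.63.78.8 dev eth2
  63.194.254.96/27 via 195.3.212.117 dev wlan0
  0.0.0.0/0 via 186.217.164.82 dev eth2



Longest prefix match for 75.198.109.99:
  /20 174.60.128.0: no
  /11 15.64.0.0: no
  /8 22.0.0.0: no
  /27 63.194.254.96: no
  /0 0.0.0.0: MATCH
Selected: next-hop 186.217.164.82 via eth2 (matched /0)


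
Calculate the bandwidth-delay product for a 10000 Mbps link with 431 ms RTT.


BDP = bandwidth * RTT
= 10000 Mbps * 431 ms
= 10000 * 1e6 * 431 / 1000 bits
= 4310000000 bits
= 538750000 bytes
= 526123.0469 KB
BDP = 4310000000 bits (538750000 bytes)


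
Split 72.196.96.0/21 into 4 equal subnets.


New prefix = 21 + 2 = 23
Each subnet has 512 addresses
  72.196.96.0/23
  72.196.98.0/23
  72.196.100.0/23
  72.196.102.0/23
Subnets: 72.196.96.0/23, 72.196.98.0/23, 72.196.100.0/23, 72.196.102.0/23


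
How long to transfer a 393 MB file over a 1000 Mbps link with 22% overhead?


Effective throughput = 1000 * (1 - 22/100) = 780 Mbps
File size in Mb = 393 * 8 = 3144 Mb
Time = 3144 / 780
Time = 4.0308 seconds


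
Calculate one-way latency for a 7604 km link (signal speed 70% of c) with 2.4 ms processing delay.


Speed = 0.7 * 3e5 km/s = 210000 km/s
Propagation delay = 7604 / 210000 = 0.0362 s = 36.2095 ms
Processing delay = 2.4 ms
Total one-way latency = 38.6095 ms


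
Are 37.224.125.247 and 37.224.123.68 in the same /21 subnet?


Mask: 255.255.248.0
37.224.125.247 AND mask = 37.224.120.0
37.224.123.68 AND mask = 37.224.120.0
Yes, same subnet (37.224.120.0)


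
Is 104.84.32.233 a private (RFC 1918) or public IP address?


RFC 1918 private ranges:
  10.0.0.0/8 (10.0.0.0 - 10.255.255.255)
  172.16.0.0/12 (172.16.0.0 - 172.31.255.255)
  192.168.0.0/16 (192.168.0.0 - 192.168.255.255)
Public (not in any RFC 1918 range)


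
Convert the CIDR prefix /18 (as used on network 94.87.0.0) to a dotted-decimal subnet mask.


/18 means 18 network bits, 14 host bits
Binary: 11111111111111111100000000000000
Mask: 255.255.192.0


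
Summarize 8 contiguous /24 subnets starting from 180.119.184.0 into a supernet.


Original prefix: /24
Number of subnets: 8 = 2^3
New prefix = 24 - 3 = 21
Supernet: 180.119.184.0/21


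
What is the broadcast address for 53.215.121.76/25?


Network: 53.215.121.0/25
Host bits = 7
Set all host bits to 1:
Broadcast: 53.215.121.127


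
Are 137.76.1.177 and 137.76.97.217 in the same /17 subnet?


Mask: 255.255.128.0
137.76.1.177 AND mask = 137.76.0.0
137.76.97.217 AND mask = 137.76.0.0
Yes, same subnet (137.76.0.0)


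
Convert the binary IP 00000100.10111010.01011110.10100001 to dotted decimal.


00000100 = 4
10111010 = 186
01011110 = 94
10100001 = 161
IP: 4.186.94.161


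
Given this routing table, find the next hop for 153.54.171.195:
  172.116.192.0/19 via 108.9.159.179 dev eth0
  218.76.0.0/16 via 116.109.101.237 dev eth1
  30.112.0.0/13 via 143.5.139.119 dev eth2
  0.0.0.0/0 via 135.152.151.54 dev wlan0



Longest prefix match for 153.54.171.195:
  /19 172.116.192.0: no
  /16 218.76.0.0: no
  /13 30.112.0.0: no
  /0 0.0.0.0: MATCH
Selected: next-hop 135.152.151.54 via wlan0 (matched /0)


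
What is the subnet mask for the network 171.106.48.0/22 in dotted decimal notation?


/22 means 22 network bits, 10 host bits
Binary: 11111111111111111111110000000000
Mask: 255.255.252.0


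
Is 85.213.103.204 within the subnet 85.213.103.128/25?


Subnet network: 85.213.103.128
Test IP AND mask: 85.213.103.128
Yes, 85.213.103.204 is in 85.213.103.128/25


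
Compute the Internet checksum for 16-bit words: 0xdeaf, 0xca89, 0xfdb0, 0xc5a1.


Sum all words (with carry folding):
+ 0xdeaf = 0xdeaf
+ 0xca89 = 0xa939
+ 0xfdb0 = 0xa6ea
+ 0xc5a1 = 0x6c8c
One's complement: ~0x6c8c
Checksum = 0x9373


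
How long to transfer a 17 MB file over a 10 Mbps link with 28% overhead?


Effective throughput = 10 * (1 - 28/100) = 7.2 Mbps
File size in Mb = 17 * 8 = 136 Mb
Time = 136 / 7.2
Time = 18.8889 seconds
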